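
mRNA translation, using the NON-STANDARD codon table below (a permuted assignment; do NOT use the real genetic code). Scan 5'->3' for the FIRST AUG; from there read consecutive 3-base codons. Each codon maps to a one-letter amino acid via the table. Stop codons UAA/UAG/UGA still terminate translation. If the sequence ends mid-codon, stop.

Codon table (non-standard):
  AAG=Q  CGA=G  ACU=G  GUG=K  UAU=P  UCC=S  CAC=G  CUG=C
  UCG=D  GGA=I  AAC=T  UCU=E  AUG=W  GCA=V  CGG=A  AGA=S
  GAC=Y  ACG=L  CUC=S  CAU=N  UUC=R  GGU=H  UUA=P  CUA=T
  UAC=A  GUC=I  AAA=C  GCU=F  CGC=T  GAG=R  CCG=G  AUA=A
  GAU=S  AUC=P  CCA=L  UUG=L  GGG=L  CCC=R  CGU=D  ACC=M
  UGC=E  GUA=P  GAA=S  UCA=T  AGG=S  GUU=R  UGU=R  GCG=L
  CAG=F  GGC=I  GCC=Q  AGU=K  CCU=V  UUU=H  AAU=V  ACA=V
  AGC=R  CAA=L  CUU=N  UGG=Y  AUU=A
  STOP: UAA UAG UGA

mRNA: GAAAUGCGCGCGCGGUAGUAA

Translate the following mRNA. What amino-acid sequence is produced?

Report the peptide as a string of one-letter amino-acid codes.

start AUG at pos 3
pos 3: AUG -> W; peptide=W
pos 6: CGC -> T; peptide=WT
pos 9: GCG -> L; peptide=WTL
pos 12: CGG -> A; peptide=WTLA
pos 15: UAG -> STOP

Answer: WTLA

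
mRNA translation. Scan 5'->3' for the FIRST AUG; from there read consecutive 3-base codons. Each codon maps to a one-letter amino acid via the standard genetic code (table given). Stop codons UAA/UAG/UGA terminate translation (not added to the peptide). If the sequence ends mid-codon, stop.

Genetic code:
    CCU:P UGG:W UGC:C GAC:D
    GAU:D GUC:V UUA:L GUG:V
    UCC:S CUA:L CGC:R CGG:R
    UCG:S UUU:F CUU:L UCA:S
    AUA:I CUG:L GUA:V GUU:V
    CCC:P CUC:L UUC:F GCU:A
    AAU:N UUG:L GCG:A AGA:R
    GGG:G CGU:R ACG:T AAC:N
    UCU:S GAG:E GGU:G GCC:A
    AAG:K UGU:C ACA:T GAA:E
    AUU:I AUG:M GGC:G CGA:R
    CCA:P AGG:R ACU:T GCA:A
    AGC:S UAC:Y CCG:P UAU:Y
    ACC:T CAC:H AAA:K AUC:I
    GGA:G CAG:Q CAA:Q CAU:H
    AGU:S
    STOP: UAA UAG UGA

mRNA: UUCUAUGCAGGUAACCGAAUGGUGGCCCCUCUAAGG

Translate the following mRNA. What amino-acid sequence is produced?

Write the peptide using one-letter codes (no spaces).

Answer: MQVTEWWPL

Derivation:
start AUG at pos 4
pos 4: AUG -> M; peptide=M
pos 7: CAG -> Q; peptide=MQ
pos 10: GUA -> V; peptide=MQV
pos 13: ACC -> T; peptide=MQVT
pos 16: GAA -> E; peptide=MQVTE
pos 19: UGG -> W; peptide=MQVTEW
pos 22: UGG -> W; peptide=MQVTEWW
pos 25: CCC -> P; peptide=MQVTEWWP
pos 28: CUC -> L; peptide=MQVTEWWPL
pos 31: UAA -> STOP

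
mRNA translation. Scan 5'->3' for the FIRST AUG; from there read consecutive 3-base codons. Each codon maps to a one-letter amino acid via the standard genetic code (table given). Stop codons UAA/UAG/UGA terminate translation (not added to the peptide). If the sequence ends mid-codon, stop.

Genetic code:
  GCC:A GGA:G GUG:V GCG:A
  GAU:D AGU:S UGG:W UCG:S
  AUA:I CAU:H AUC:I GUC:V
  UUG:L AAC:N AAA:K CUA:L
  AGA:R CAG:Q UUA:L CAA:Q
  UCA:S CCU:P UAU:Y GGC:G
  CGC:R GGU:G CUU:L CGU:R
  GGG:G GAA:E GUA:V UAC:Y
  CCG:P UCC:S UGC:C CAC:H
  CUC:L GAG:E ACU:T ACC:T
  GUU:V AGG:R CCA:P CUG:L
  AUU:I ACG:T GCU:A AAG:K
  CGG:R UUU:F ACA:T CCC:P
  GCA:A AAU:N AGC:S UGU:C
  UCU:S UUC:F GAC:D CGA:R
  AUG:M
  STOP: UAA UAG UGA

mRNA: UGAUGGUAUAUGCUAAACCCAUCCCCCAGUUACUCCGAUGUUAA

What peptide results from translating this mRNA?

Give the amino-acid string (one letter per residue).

start AUG at pos 2
pos 2: AUG -> M; peptide=M
pos 5: GUA -> V; peptide=MV
pos 8: UAU -> Y; peptide=MVY
pos 11: GCU -> A; peptide=MVYA
pos 14: AAA -> K; peptide=MVYAK
pos 17: CCC -> P; peptide=MVYAKP
pos 20: AUC -> I; peptide=MVYAKPI
pos 23: CCC -> P; peptide=MVYAKPIP
pos 26: CAG -> Q; peptide=MVYAKPIPQ
pos 29: UUA -> L; peptide=MVYAKPIPQL
pos 32: CUC -> L; peptide=MVYAKPIPQLL
pos 35: CGA -> R; peptide=MVYAKPIPQLLR
pos 38: UGU -> C; peptide=MVYAKPIPQLLRC
pos 41: UAA -> STOP

Answer: MVYAKPIPQLLRC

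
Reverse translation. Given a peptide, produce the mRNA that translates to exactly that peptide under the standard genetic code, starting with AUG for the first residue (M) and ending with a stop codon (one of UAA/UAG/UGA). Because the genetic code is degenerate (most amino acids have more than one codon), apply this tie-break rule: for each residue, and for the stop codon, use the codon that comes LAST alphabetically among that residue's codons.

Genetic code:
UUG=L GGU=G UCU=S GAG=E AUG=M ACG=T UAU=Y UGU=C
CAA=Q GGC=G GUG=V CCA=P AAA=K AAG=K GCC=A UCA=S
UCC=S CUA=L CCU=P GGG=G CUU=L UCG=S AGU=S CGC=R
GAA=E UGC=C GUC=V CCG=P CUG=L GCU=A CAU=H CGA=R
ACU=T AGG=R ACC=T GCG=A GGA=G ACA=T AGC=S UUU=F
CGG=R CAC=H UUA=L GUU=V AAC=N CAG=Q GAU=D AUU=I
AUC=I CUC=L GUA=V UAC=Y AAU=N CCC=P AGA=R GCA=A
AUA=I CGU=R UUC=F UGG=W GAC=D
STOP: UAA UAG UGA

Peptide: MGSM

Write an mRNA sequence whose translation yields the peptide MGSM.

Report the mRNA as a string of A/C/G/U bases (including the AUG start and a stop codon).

Answer: mRNA: AUGGGUUCUAUGUGA

Derivation:
residue 1: M -> AUG (start codon)
residue 2: G codons sorted = GGA,GGC,GGG,GGU -> pick last = GGU
residue 3: S codons sorted = AGC,AGU,UCA,UCC,UCG,UCU -> pick last = UCU
residue 4: M -> AUG (only codon)
terminator: stop codons sorted = UAA,UAG,UGA -> pick last = UGA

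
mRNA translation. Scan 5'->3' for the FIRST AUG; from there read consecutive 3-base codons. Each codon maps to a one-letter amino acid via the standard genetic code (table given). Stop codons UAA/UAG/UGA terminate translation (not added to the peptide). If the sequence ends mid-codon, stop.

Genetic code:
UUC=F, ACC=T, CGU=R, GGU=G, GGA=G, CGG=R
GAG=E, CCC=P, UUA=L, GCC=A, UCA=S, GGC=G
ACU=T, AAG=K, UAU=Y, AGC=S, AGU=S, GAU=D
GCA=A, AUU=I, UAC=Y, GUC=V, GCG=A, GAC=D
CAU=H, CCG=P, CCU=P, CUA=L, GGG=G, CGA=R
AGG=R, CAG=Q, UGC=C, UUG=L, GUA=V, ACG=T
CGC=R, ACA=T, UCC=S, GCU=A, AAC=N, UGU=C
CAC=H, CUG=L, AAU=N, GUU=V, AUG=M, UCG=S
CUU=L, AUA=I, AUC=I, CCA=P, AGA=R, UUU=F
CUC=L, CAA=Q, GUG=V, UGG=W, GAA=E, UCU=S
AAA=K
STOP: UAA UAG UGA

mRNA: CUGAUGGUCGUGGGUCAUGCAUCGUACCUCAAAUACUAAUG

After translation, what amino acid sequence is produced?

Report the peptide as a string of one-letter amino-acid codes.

Answer: MVVGHASYLKY

Derivation:
start AUG at pos 3
pos 3: AUG -> M; peptide=M
pos 6: GUC -> V; peptide=MV
pos 9: GUG -> V; peptide=MVV
pos 12: GGU -> G; peptide=MVVG
pos 15: CAU -> H; peptide=MVVGH
pos 18: GCA -> A; peptide=MVVGHA
pos 21: UCG -> S; peptide=MVVGHAS
pos 24: UAC -> Y; peptide=MVVGHASY
pos 27: CUC -> L; peptide=MVVGHASYL
pos 30: AAA -> K; peptide=MVVGHASYLK
pos 33: UAC -> Y; peptide=MVVGHASYLKY
pos 36: UAA -> STOP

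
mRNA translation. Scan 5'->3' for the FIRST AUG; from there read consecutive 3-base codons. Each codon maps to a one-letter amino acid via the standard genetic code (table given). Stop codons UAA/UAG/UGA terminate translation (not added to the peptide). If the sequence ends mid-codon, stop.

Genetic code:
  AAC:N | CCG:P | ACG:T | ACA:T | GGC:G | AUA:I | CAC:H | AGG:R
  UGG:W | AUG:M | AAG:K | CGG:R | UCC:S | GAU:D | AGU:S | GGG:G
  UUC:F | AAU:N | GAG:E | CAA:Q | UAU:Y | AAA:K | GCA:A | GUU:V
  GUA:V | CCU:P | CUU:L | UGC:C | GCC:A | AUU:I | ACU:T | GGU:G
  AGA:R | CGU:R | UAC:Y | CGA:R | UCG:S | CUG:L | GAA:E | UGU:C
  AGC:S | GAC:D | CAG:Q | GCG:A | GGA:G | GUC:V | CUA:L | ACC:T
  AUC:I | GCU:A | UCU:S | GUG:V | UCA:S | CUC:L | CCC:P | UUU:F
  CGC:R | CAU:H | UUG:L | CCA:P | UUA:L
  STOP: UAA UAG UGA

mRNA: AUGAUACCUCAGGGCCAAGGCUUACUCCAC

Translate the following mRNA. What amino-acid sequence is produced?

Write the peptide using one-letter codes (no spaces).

start AUG at pos 0
pos 0: AUG -> M; peptide=M
pos 3: AUA -> I; peptide=MI
pos 6: CCU -> P; peptide=MIP
pos 9: CAG -> Q; peptide=MIPQ
pos 12: GGC -> G; peptide=MIPQG
pos 15: CAA -> Q; peptide=MIPQGQ
pos 18: GGC -> G; peptide=MIPQGQG
pos 21: UUA -> L; peptide=MIPQGQGL
pos 24: CUC -> L; peptide=MIPQGQGLL
pos 27: CAC -> H; peptide=MIPQGQGLLH
pos 30: only 0 nt remain (<3), stop (end of mRNA)

Answer: MIPQGQGLLH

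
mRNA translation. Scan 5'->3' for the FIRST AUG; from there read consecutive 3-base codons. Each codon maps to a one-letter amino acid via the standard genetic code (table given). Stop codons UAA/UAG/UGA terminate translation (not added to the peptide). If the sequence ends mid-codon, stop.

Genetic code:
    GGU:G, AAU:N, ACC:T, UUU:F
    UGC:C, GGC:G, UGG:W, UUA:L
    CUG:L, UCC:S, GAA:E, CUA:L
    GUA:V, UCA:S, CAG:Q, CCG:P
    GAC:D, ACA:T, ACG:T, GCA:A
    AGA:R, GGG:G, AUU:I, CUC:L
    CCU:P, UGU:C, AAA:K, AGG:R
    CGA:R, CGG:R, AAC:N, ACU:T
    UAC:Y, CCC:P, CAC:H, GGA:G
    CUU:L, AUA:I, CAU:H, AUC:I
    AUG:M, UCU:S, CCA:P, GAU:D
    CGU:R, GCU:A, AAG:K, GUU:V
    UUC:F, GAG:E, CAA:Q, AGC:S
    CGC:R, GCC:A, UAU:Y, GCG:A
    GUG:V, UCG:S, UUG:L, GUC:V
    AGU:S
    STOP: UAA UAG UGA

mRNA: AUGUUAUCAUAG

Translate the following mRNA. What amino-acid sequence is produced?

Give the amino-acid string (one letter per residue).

start AUG at pos 0
pos 0: AUG -> M; peptide=M
pos 3: UUA -> L; peptide=ML
pos 6: UCA -> S; peptide=MLS
pos 9: UAG -> STOP

Answer: MLS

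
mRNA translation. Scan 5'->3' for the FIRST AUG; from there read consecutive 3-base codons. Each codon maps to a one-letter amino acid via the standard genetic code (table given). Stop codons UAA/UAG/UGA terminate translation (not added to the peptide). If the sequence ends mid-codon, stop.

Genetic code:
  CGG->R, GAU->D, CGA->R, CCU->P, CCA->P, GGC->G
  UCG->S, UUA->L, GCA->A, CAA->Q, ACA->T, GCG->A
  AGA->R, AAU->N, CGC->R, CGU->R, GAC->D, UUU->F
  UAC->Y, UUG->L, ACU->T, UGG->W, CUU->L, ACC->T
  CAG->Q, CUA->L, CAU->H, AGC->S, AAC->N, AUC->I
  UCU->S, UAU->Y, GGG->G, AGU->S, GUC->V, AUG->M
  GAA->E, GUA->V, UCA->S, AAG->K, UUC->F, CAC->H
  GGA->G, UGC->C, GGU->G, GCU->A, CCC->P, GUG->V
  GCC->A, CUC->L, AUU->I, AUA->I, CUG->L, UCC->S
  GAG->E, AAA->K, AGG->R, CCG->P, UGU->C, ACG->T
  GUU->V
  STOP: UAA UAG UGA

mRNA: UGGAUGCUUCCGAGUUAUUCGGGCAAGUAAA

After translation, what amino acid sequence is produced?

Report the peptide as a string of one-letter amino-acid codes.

start AUG at pos 3
pos 3: AUG -> M; peptide=M
pos 6: CUU -> L; peptide=ML
pos 9: CCG -> P; peptide=MLP
pos 12: AGU -> S; peptide=MLPS
pos 15: UAU -> Y; peptide=MLPSY
pos 18: UCG -> S; peptide=MLPSYS
pos 21: GGC -> G; peptide=MLPSYSG
pos 24: AAG -> K; peptide=MLPSYSGK
pos 27: UAA -> STOP

Answer: MLPSYSGK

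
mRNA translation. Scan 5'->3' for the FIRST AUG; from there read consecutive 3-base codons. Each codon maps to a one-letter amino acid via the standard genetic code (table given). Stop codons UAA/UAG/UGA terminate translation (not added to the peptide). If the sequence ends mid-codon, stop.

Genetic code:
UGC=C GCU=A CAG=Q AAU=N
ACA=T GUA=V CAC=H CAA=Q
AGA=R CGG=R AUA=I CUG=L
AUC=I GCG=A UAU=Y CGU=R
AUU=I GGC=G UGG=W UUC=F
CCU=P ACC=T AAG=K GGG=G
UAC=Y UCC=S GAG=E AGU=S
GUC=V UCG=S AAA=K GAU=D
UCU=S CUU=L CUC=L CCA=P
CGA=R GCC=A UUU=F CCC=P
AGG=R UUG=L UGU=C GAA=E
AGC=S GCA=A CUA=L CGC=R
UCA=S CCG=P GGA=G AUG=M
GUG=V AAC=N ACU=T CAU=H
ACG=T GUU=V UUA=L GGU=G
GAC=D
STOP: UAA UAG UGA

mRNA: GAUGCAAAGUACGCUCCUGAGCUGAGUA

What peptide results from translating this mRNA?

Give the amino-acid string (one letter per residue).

start AUG at pos 1
pos 1: AUG -> M; peptide=M
pos 4: CAA -> Q; peptide=MQ
pos 7: AGU -> S; peptide=MQS
pos 10: ACG -> T; peptide=MQST
pos 13: CUC -> L; peptide=MQSTL
pos 16: CUG -> L; peptide=MQSTLL
pos 19: AGC -> S; peptide=MQSTLLS
pos 22: UGA -> STOP

Answer: MQSTLLS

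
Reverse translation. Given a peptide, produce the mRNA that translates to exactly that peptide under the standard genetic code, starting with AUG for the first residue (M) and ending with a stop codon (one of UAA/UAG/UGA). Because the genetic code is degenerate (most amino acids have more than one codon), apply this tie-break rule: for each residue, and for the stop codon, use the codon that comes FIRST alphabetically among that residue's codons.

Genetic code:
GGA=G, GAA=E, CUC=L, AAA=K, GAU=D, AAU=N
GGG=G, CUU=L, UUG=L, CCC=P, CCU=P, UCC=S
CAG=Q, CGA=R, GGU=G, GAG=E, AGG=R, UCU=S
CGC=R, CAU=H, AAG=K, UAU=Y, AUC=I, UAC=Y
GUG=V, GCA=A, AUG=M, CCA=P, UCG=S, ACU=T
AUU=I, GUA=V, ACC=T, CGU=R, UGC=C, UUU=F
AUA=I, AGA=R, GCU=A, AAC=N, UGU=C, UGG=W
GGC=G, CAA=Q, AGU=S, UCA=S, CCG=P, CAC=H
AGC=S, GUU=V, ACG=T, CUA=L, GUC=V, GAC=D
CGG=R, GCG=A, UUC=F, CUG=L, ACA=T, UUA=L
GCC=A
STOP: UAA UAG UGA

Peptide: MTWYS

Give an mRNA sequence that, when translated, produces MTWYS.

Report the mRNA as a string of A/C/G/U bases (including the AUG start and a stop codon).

Answer: mRNA: AUGACAUGGUACAGCUAA

Derivation:
residue 1: M -> AUG (start codon)
residue 2: T codons sorted = ACA,ACC,ACG,ACU -> pick first = ACA
residue 3: W -> UGG (only codon)
residue 4: Y codons sorted = UAC,UAU -> pick first = UAC
residue 5: S codons sorted = AGC,AGU,UCA,UCC,UCG,UCU -> pick first = AGC
terminator: stop codons sorted = UAA,UAG,UGA -> pick first = UAA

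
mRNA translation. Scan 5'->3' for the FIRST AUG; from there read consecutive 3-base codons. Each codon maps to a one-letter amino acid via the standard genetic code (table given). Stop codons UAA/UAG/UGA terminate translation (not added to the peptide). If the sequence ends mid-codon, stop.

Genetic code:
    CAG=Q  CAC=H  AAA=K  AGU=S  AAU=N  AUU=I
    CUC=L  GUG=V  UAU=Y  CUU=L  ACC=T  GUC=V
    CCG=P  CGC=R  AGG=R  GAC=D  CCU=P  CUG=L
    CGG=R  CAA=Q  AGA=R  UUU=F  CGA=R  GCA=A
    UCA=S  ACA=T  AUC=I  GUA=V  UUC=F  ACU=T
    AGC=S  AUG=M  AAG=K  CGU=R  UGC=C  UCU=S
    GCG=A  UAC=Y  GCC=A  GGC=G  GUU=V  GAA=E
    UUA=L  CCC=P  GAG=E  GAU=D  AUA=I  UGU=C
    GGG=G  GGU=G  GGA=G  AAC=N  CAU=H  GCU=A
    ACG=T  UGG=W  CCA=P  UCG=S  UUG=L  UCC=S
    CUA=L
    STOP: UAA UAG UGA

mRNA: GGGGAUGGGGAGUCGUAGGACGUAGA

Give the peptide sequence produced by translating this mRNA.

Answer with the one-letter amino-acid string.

Answer: MGSRRT

Derivation:
start AUG at pos 4
pos 4: AUG -> M; peptide=M
pos 7: GGG -> G; peptide=MG
pos 10: AGU -> S; peptide=MGS
pos 13: CGU -> R; peptide=MGSR
pos 16: AGG -> R; peptide=MGSRR
pos 19: ACG -> T; peptide=MGSRRT
pos 22: UAG -> STOP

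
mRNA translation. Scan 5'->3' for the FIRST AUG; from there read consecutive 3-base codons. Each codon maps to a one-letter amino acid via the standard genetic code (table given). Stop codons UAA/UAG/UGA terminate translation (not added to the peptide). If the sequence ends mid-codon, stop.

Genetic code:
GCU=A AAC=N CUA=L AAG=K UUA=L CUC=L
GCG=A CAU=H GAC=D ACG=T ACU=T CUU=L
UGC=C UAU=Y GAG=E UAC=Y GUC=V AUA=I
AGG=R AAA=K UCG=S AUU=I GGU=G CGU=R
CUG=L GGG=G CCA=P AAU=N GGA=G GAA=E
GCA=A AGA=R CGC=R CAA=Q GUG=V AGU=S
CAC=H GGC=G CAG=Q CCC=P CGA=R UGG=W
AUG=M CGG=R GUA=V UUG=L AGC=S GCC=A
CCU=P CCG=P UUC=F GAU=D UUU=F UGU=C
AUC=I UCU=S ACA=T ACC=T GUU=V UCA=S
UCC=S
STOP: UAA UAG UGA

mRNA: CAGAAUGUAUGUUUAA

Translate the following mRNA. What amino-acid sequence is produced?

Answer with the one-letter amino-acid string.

start AUG at pos 4
pos 4: AUG -> M; peptide=M
pos 7: UAU -> Y; peptide=MY
pos 10: GUU -> V; peptide=MYV
pos 13: UAA -> STOP

Answer: MYV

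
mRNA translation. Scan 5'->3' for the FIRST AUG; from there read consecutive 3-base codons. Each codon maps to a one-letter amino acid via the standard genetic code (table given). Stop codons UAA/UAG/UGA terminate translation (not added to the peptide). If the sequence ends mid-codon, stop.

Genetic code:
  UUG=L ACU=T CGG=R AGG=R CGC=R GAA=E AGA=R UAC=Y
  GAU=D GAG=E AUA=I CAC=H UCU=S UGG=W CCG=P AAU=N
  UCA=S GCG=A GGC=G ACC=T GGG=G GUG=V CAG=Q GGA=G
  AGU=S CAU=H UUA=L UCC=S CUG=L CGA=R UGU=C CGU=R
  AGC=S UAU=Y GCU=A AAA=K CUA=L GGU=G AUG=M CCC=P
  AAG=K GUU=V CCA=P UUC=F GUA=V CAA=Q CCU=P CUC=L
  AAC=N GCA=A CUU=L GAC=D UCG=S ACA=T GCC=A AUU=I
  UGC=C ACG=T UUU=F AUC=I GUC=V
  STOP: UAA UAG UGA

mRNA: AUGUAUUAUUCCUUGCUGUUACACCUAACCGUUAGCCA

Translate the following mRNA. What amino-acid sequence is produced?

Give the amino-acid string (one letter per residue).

start AUG at pos 0
pos 0: AUG -> M; peptide=M
pos 3: UAU -> Y; peptide=MY
pos 6: UAU -> Y; peptide=MYY
pos 9: UCC -> S; peptide=MYYS
pos 12: UUG -> L; peptide=MYYSL
pos 15: CUG -> L; peptide=MYYSLL
pos 18: UUA -> L; peptide=MYYSLLL
pos 21: CAC -> H; peptide=MYYSLLLH
pos 24: CUA -> L; peptide=MYYSLLLHL
pos 27: ACC -> T; peptide=MYYSLLLHLT
pos 30: GUU -> V; peptide=MYYSLLLHLTV
pos 33: AGC -> S; peptide=MYYSLLLHLTVS
pos 36: only 2 nt remain (<3), stop (end of mRNA)

Answer: MYYSLLLHLTVS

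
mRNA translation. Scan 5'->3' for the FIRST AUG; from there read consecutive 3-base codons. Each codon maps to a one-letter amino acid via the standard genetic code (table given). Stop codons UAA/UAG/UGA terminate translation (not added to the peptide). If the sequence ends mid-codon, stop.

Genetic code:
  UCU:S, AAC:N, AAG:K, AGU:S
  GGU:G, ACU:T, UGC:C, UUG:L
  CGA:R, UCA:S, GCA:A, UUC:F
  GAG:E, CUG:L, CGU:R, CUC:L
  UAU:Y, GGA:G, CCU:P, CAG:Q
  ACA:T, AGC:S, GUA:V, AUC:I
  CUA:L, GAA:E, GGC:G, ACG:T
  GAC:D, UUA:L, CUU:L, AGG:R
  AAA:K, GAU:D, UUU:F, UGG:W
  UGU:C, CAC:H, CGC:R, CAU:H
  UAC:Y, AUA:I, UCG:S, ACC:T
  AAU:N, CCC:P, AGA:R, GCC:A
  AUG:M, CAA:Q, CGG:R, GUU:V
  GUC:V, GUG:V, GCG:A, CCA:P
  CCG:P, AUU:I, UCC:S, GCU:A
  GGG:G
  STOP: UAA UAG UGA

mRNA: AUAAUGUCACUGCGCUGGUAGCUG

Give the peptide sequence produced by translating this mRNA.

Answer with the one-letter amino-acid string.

start AUG at pos 3
pos 3: AUG -> M; peptide=M
pos 6: UCA -> S; peptide=MS
pos 9: CUG -> L; peptide=MSL
pos 12: CGC -> R; peptide=MSLR
pos 15: UGG -> W; peptide=MSLRW
pos 18: UAG -> STOP

Answer: MSLRW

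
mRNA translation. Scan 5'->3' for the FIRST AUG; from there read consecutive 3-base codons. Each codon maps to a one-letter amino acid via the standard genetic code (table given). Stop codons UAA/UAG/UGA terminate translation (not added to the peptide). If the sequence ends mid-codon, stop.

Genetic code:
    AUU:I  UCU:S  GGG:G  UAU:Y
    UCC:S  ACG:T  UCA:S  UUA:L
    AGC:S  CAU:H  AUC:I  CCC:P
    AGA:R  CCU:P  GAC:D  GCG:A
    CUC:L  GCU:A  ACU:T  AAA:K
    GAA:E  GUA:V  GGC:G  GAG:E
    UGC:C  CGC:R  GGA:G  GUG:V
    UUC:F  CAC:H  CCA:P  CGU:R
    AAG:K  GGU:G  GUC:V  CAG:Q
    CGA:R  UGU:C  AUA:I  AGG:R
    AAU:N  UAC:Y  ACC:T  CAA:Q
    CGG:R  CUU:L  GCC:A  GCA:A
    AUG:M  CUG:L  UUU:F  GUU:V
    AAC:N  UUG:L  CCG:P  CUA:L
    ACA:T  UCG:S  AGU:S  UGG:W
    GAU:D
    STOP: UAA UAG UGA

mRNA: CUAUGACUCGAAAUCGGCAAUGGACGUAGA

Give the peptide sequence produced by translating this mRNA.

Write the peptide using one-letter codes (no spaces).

start AUG at pos 2
pos 2: AUG -> M; peptide=M
pos 5: ACU -> T; peptide=MT
pos 8: CGA -> R; peptide=MTR
pos 11: AAU -> N; peptide=MTRN
pos 14: CGG -> R; peptide=MTRNR
pos 17: CAA -> Q; peptide=MTRNRQ
pos 20: UGG -> W; peptide=MTRNRQW
pos 23: ACG -> T; peptide=MTRNRQWT
pos 26: UAG -> STOP

Answer: MTRNRQWT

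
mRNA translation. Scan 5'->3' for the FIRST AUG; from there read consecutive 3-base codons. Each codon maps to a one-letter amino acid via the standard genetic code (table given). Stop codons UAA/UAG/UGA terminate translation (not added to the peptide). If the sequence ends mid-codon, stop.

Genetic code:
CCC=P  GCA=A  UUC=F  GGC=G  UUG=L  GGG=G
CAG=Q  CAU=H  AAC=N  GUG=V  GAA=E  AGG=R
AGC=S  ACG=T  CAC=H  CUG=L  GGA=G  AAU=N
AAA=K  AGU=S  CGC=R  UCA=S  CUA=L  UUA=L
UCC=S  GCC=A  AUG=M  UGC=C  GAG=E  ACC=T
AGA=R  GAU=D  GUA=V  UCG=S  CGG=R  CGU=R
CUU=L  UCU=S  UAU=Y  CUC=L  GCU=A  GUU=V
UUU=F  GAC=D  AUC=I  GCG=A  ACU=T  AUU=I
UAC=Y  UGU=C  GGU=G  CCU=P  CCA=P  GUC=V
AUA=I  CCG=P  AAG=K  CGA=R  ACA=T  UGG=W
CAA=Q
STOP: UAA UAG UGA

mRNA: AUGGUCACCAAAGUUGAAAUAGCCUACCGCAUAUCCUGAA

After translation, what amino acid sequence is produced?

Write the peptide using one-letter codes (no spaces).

Answer: MVTKVEIAYRIS

Derivation:
start AUG at pos 0
pos 0: AUG -> M; peptide=M
pos 3: GUC -> V; peptide=MV
pos 6: ACC -> T; peptide=MVT
pos 9: AAA -> K; peptide=MVTK
pos 12: GUU -> V; peptide=MVTKV
pos 15: GAA -> E; peptide=MVTKVE
pos 18: AUA -> I; peptide=MVTKVEI
pos 21: GCC -> A; peptide=MVTKVEIA
pos 24: UAC -> Y; peptide=MVTKVEIAY
pos 27: CGC -> R; peptide=MVTKVEIAYR
pos 30: AUA -> I; peptide=MVTKVEIAYRI
pos 33: UCC -> S; peptide=MVTKVEIAYRIS
pos 36: UGA -> STOP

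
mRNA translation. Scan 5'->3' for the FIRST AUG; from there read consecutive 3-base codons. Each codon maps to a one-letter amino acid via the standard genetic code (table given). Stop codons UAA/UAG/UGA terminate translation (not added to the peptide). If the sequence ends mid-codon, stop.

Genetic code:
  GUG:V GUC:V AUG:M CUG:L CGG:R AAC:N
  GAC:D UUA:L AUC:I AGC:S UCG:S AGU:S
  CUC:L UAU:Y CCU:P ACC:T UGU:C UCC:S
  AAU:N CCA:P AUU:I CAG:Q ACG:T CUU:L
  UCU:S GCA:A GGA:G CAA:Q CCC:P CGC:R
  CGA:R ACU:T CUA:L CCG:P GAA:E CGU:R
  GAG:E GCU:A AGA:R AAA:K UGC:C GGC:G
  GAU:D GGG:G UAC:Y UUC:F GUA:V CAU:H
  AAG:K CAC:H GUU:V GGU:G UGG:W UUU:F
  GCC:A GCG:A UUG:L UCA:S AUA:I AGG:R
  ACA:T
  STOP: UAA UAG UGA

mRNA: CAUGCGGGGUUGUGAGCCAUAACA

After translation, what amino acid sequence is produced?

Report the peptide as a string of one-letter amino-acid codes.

start AUG at pos 1
pos 1: AUG -> M; peptide=M
pos 4: CGG -> R; peptide=MR
pos 7: GGU -> G; peptide=MRG
pos 10: UGU -> C; peptide=MRGC
pos 13: GAG -> E; peptide=MRGCE
pos 16: CCA -> P; peptide=MRGCEP
pos 19: UAA -> STOP

Answer: MRGCEP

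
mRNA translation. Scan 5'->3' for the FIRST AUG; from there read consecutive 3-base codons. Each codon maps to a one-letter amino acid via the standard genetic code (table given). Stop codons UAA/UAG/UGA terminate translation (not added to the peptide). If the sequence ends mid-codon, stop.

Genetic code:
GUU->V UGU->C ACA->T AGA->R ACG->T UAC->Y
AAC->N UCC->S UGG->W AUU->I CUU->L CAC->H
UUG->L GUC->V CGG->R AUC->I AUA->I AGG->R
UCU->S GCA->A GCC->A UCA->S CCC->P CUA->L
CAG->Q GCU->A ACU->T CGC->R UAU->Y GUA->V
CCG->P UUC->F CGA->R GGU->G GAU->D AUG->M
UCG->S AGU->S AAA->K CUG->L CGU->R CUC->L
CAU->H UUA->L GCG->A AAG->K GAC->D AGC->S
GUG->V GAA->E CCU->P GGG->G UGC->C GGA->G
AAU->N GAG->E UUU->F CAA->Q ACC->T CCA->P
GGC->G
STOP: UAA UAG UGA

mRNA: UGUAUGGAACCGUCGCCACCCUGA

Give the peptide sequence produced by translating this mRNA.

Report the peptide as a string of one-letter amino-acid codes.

start AUG at pos 3
pos 3: AUG -> M; peptide=M
pos 6: GAA -> E; peptide=ME
pos 9: CCG -> P; peptide=MEP
pos 12: UCG -> S; peptide=MEPS
pos 15: CCA -> P; peptide=MEPSP
pos 18: CCC -> P; peptide=MEPSPP
pos 21: UGA -> STOP

Answer: MEPSPP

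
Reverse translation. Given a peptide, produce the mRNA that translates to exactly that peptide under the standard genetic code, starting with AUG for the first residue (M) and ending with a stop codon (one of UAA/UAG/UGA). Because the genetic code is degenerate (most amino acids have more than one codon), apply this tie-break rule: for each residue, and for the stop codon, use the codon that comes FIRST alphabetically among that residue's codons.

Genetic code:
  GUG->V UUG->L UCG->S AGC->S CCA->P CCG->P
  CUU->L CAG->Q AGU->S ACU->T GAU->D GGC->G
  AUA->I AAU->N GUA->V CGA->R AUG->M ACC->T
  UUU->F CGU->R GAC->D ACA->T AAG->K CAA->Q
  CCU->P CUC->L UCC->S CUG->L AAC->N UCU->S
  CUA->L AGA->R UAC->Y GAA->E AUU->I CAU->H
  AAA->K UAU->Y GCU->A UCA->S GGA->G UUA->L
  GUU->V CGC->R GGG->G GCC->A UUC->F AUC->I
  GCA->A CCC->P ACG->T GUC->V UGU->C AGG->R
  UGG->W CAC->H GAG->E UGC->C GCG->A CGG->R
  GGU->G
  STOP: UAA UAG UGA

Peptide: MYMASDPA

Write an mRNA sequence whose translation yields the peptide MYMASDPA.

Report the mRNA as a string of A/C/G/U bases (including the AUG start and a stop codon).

residue 1: M -> AUG (start codon)
residue 2: Y codons sorted = UAC,UAU -> pick first = UAC
residue 3: M -> AUG (only codon)
residue 4: A codons sorted = GCA,GCC,GCG,GCU -> pick first = GCA
residue 5: S codons sorted = AGC,AGU,UCA,UCC,UCG,UCU -> pick first = AGC
residue 6: D codons sorted = GAC,GAU -> pick first = GAC
residue 7: P codons sorted = CCA,CCC,CCG,CCU -> pick first = CCA
residue 8: A codons sorted = GCA,GCC,GCG,GCU -> pick first = GCA
terminator: stop codons sorted = UAA,UAG,UGA -> pick first = UAA

Answer: mRNA: AUGUACAUGGCAAGCGACCCAGCAUAA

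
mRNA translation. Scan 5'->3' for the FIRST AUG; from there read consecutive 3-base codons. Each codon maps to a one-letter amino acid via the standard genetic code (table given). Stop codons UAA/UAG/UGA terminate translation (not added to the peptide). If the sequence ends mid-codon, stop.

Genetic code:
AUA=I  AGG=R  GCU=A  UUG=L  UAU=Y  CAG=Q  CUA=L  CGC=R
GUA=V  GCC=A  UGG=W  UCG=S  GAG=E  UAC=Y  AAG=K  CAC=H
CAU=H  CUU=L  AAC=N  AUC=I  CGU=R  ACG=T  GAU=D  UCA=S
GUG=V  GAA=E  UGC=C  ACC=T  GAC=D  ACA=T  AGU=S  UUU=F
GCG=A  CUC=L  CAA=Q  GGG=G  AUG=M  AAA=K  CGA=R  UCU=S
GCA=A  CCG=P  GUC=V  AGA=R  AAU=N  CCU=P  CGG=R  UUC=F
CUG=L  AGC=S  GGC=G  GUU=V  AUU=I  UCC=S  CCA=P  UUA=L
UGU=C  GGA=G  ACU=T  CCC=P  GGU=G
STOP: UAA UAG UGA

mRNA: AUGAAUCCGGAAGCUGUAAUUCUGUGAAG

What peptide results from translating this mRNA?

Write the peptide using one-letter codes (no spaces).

start AUG at pos 0
pos 0: AUG -> M; peptide=M
pos 3: AAU -> N; peptide=MN
pos 6: CCG -> P; peptide=MNP
pos 9: GAA -> E; peptide=MNPE
pos 12: GCU -> A; peptide=MNPEA
pos 15: GUA -> V; peptide=MNPEAV
pos 18: AUU -> I; peptide=MNPEAVI
pos 21: CUG -> L; peptide=MNPEAVIL
pos 24: UGA -> STOP

Answer: MNPEAVIL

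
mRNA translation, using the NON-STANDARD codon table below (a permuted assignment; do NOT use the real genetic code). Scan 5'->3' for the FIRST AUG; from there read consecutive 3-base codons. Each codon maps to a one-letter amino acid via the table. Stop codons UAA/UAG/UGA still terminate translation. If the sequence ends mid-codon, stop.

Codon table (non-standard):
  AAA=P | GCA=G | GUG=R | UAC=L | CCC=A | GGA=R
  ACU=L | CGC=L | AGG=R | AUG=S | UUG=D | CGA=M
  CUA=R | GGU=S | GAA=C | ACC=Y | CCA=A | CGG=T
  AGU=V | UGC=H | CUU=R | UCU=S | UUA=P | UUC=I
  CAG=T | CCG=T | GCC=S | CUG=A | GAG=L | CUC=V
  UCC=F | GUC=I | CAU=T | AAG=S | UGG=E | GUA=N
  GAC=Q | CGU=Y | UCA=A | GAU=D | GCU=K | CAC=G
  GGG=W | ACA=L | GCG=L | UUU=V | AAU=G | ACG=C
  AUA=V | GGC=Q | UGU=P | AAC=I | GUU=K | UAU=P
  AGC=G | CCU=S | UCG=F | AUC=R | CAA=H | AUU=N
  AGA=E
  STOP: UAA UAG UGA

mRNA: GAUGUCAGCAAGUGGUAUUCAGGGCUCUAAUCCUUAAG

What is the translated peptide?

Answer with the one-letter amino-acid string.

Answer: SAGVSNTQSGS

Derivation:
start AUG at pos 1
pos 1: AUG -> S; peptide=S
pos 4: UCA -> A; peptide=SA
pos 7: GCA -> G; peptide=SAG
pos 10: AGU -> V; peptide=SAGV
pos 13: GGU -> S; peptide=SAGVS
pos 16: AUU -> N; peptide=SAGVSN
pos 19: CAG -> T; peptide=SAGVSNT
pos 22: GGC -> Q; peptide=SAGVSNTQ
pos 25: UCU -> S; peptide=SAGVSNTQS
pos 28: AAU -> G; peptide=SAGVSNTQSG
pos 31: CCU -> S; peptide=SAGVSNTQSGS
pos 34: UAA -> STOP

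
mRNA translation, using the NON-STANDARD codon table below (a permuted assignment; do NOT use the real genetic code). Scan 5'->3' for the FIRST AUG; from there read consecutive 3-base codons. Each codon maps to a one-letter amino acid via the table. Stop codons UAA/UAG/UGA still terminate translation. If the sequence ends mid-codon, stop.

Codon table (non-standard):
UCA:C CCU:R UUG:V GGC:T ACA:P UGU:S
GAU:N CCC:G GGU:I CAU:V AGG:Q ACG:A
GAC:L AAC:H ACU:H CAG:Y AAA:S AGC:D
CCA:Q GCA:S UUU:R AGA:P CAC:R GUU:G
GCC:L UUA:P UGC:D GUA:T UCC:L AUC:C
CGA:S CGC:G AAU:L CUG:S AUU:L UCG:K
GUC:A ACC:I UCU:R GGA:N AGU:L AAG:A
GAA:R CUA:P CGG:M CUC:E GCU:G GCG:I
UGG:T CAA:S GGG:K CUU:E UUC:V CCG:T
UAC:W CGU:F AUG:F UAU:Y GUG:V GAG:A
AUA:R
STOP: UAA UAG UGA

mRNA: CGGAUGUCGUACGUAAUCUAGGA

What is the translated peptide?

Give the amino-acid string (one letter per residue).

Answer: FKWTC

Derivation:
start AUG at pos 3
pos 3: AUG -> F; peptide=F
pos 6: UCG -> K; peptide=FK
pos 9: UAC -> W; peptide=FKW
pos 12: GUA -> T; peptide=FKWT
pos 15: AUC -> C; peptide=FKWTC
pos 18: UAG -> STOP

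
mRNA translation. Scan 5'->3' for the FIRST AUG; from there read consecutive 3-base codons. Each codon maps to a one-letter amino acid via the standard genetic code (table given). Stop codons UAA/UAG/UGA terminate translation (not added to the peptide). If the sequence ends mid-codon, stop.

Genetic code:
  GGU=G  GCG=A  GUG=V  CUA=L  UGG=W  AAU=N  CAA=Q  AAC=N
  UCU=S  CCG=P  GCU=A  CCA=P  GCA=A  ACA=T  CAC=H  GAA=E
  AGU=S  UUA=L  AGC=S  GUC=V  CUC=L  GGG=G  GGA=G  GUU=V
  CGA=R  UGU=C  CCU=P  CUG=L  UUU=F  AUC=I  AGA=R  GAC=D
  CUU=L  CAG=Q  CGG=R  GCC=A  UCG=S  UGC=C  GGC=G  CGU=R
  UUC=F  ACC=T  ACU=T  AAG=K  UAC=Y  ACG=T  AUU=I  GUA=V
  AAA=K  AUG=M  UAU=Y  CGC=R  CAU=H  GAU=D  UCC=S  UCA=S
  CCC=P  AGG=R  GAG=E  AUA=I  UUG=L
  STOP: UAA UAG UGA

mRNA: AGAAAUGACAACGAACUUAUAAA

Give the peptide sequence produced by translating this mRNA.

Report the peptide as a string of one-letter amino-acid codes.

Answer: MTTNL

Derivation:
start AUG at pos 4
pos 4: AUG -> M; peptide=M
pos 7: ACA -> T; peptide=MT
pos 10: ACG -> T; peptide=MTT
pos 13: AAC -> N; peptide=MTTN
pos 16: UUA -> L; peptide=MTTNL
pos 19: UAA -> STOP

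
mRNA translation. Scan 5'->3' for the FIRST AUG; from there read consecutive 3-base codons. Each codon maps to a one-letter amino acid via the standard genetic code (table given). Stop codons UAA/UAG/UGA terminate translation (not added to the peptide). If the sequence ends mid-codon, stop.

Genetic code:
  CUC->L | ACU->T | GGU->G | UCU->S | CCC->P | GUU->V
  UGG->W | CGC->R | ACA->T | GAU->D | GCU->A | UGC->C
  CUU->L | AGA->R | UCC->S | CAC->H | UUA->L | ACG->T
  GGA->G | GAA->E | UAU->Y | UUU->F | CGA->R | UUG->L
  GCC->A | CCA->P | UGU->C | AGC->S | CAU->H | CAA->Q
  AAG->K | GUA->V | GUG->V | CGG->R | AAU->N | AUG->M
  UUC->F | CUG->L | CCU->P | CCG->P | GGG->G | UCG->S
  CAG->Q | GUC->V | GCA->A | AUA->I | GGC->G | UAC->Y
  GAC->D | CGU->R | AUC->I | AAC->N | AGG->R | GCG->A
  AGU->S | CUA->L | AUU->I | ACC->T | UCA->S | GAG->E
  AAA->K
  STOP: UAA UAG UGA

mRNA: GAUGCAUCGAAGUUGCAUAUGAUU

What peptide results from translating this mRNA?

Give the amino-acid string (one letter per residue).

Answer: MHRSCI

Derivation:
start AUG at pos 1
pos 1: AUG -> M; peptide=M
pos 4: CAU -> H; peptide=MH
pos 7: CGA -> R; peptide=MHR
pos 10: AGU -> S; peptide=MHRS
pos 13: UGC -> C; peptide=MHRSC
pos 16: AUA -> I; peptide=MHRSCI
pos 19: UGA -> STOP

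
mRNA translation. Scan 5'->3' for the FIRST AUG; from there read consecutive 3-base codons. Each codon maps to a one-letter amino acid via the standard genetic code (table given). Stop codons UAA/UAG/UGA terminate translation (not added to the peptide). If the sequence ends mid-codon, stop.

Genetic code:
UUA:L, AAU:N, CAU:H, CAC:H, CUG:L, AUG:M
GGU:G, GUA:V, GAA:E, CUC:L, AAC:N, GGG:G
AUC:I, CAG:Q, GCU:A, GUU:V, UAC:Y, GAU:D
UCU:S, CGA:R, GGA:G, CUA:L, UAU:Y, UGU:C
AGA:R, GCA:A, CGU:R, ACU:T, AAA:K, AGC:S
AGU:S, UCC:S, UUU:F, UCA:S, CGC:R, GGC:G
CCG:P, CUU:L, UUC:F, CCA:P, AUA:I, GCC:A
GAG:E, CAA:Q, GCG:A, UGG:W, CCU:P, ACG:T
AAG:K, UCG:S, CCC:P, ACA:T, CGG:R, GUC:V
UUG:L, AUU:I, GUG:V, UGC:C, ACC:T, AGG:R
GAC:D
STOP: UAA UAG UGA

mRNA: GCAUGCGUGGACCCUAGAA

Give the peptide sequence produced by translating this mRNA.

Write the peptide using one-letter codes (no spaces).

start AUG at pos 2
pos 2: AUG -> M; peptide=M
pos 5: CGU -> R; peptide=MR
pos 8: GGA -> G; peptide=MRG
pos 11: CCC -> P; peptide=MRGP
pos 14: UAG -> STOP

Answer: MRGP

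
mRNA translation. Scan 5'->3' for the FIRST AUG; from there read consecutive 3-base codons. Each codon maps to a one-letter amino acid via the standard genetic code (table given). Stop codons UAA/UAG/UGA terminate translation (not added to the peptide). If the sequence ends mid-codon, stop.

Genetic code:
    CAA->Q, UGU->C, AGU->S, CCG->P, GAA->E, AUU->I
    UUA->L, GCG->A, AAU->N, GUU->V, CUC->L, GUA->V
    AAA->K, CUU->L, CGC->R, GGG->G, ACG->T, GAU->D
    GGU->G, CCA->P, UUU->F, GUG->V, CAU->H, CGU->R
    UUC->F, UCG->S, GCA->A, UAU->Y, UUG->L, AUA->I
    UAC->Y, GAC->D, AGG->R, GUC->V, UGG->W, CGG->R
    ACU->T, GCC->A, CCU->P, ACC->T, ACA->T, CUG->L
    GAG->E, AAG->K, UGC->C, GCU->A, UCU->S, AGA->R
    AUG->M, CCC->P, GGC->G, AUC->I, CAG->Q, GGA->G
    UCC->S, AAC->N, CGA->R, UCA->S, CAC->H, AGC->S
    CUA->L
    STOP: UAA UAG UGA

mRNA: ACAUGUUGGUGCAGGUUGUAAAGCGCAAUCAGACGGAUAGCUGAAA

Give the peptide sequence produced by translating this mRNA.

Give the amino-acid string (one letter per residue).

start AUG at pos 2
pos 2: AUG -> M; peptide=M
pos 5: UUG -> L; peptide=ML
pos 8: GUG -> V; peptide=MLV
pos 11: CAG -> Q; peptide=MLVQ
pos 14: GUU -> V; peptide=MLVQV
pos 17: GUA -> V; peptide=MLVQVV
pos 20: AAG -> K; peptide=MLVQVVK
pos 23: CGC -> R; peptide=MLVQVVKR
pos 26: AAU -> N; peptide=MLVQVVKRN
pos 29: CAG -> Q; peptide=MLVQVVKRNQ
pos 32: ACG -> T; peptide=MLVQVVKRNQT
pos 35: GAU -> D; peptide=MLVQVVKRNQTD
pos 38: AGC -> S; peptide=MLVQVVKRNQTDS
pos 41: UGA -> STOP

Answer: MLVQVVKRNQTDS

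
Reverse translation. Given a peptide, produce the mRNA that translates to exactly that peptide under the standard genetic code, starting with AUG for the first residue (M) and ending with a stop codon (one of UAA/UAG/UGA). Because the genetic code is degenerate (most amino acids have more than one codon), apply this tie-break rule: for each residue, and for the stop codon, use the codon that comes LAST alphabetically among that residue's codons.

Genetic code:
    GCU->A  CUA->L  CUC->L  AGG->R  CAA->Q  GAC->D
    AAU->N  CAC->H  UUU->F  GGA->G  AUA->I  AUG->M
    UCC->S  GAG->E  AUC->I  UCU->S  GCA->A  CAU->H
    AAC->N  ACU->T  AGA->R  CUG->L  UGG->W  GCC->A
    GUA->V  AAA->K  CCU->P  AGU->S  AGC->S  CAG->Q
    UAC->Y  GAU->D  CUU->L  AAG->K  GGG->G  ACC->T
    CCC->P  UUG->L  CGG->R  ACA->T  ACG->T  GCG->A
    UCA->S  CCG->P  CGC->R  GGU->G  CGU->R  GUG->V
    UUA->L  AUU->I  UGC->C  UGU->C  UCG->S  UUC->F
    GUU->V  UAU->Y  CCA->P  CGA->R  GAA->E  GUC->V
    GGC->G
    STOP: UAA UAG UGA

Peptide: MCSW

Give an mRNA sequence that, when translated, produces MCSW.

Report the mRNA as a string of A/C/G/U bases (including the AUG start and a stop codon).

residue 1: M -> AUG (start codon)
residue 2: C codons sorted = UGC,UGU -> pick last = UGU
residue 3: S codons sorted = AGC,AGU,UCA,UCC,UCG,UCU -> pick last = UCU
residue 4: W -> UGG (only codon)
terminator: stop codons sorted = UAA,UAG,UGA -> pick last = UGA

Answer: mRNA: AUGUGUUCUUGGUGA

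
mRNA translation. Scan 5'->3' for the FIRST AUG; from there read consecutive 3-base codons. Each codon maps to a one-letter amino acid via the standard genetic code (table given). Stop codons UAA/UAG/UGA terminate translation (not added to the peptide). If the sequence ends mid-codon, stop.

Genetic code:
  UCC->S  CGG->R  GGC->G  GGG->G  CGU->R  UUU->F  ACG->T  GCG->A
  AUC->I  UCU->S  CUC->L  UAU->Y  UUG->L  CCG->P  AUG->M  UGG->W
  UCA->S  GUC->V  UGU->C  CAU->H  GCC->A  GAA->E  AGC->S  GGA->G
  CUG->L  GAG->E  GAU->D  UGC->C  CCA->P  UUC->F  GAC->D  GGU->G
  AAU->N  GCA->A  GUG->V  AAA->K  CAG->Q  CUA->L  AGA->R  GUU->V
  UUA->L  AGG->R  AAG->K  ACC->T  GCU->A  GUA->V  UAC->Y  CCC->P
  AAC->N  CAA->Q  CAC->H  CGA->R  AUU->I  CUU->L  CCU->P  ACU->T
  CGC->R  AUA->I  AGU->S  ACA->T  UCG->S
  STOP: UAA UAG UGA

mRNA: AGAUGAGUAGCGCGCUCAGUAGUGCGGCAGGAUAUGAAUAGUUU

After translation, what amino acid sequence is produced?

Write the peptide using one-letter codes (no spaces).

Answer: MSSALSSAAGYE

Derivation:
start AUG at pos 2
pos 2: AUG -> M; peptide=M
pos 5: AGU -> S; peptide=MS
pos 8: AGC -> S; peptide=MSS
pos 11: GCG -> A; peptide=MSSA
pos 14: CUC -> L; peptide=MSSAL
pos 17: AGU -> S; peptide=MSSALS
pos 20: AGU -> S; peptide=MSSALSS
pos 23: GCG -> A; peptide=MSSALSSA
pos 26: GCA -> A; peptide=MSSALSSAA
pos 29: GGA -> G; peptide=MSSALSSAAG
pos 32: UAU -> Y; peptide=MSSALSSAAGY
pos 35: GAA -> E; peptide=MSSALSSAAGYE
pos 38: UAG -> STOP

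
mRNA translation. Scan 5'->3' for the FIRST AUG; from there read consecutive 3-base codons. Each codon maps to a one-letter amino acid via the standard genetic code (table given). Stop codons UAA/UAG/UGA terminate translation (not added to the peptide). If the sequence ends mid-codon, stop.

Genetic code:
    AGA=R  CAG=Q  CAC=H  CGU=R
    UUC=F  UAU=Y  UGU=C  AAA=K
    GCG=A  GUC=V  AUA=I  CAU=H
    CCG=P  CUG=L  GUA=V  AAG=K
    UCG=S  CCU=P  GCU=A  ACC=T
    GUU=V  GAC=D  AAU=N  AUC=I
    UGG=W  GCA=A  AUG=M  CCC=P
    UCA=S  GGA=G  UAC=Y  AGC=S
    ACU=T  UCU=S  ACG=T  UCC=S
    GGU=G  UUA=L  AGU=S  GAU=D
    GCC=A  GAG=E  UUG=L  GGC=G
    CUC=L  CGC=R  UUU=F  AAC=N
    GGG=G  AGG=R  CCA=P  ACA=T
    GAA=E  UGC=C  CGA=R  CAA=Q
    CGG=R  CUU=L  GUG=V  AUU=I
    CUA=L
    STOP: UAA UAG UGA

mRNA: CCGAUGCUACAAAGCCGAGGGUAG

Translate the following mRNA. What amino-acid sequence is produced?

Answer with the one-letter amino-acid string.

Answer: MLQSRG

Derivation:
start AUG at pos 3
pos 3: AUG -> M; peptide=M
pos 6: CUA -> L; peptide=ML
pos 9: CAA -> Q; peptide=MLQ
pos 12: AGC -> S; peptide=MLQS
pos 15: CGA -> R; peptide=MLQSR
pos 18: GGG -> G; peptide=MLQSRG
pos 21: UAG -> STOP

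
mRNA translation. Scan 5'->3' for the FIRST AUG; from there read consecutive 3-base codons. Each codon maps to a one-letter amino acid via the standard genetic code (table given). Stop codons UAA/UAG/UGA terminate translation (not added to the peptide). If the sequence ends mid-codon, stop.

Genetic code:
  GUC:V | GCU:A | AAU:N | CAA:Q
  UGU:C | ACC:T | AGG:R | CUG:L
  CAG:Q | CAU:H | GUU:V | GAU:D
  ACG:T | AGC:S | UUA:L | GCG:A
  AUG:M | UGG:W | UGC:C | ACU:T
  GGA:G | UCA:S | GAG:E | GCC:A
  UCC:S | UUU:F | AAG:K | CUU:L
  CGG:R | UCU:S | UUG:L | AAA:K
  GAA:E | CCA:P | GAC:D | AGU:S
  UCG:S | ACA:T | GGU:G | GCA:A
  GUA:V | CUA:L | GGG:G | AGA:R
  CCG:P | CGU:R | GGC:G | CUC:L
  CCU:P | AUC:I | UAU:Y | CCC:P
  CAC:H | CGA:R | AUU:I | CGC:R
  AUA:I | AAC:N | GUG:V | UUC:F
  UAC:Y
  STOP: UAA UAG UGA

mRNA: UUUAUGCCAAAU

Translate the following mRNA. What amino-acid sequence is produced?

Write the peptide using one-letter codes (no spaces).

start AUG at pos 3
pos 3: AUG -> M; peptide=M
pos 6: CCA -> P; peptide=MP
pos 9: AAU -> N; peptide=MPN
pos 12: only 0 nt remain (<3), stop (end of mRNA)

Answer: MPN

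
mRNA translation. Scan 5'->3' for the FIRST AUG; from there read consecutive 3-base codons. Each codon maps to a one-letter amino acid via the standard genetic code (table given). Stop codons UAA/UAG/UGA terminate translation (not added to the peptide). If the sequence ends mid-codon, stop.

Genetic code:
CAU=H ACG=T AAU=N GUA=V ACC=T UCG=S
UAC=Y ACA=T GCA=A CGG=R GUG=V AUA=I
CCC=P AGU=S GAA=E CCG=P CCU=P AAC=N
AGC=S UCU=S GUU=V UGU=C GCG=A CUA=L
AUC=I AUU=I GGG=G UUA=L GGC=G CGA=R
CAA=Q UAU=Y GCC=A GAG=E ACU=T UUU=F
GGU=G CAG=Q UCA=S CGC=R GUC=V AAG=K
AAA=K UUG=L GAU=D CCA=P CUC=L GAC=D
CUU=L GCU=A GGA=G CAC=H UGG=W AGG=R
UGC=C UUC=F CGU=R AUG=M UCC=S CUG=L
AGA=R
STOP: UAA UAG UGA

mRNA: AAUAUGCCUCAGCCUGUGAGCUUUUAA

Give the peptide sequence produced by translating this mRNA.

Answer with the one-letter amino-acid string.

start AUG at pos 3
pos 3: AUG -> M; peptide=M
pos 6: CCU -> P; peptide=MP
pos 9: CAG -> Q; peptide=MPQ
pos 12: CCU -> P; peptide=MPQP
pos 15: GUG -> V; peptide=MPQPV
pos 18: AGC -> S; peptide=MPQPVS
pos 21: UUU -> F; peptide=MPQPVSF
pos 24: UAA -> STOP

Answer: MPQPVSF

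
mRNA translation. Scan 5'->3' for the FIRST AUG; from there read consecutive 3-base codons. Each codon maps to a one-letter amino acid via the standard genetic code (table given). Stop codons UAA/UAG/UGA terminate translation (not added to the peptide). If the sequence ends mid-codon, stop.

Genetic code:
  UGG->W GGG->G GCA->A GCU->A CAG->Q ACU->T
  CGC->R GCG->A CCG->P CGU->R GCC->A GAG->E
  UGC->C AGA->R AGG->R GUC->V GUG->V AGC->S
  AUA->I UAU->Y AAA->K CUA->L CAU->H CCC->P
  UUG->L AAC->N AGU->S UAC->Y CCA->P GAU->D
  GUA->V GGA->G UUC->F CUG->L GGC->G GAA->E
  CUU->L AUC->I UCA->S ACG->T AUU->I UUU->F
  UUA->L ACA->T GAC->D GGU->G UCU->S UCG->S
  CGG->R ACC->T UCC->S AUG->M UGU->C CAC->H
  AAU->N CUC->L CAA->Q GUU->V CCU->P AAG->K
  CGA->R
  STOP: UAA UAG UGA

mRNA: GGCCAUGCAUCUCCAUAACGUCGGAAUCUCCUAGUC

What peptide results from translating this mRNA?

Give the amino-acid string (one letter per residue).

start AUG at pos 4
pos 4: AUG -> M; peptide=M
pos 7: CAU -> H; peptide=MH
pos 10: CUC -> L; peptide=MHL
pos 13: CAU -> H; peptide=MHLH
pos 16: AAC -> N; peptide=MHLHN
pos 19: GUC -> V; peptide=MHLHNV
pos 22: GGA -> G; peptide=MHLHNVG
pos 25: AUC -> I; peptide=MHLHNVGI
pos 28: UCC -> S; peptide=MHLHNVGIS
pos 31: UAG -> STOP

Answer: MHLHNVGIS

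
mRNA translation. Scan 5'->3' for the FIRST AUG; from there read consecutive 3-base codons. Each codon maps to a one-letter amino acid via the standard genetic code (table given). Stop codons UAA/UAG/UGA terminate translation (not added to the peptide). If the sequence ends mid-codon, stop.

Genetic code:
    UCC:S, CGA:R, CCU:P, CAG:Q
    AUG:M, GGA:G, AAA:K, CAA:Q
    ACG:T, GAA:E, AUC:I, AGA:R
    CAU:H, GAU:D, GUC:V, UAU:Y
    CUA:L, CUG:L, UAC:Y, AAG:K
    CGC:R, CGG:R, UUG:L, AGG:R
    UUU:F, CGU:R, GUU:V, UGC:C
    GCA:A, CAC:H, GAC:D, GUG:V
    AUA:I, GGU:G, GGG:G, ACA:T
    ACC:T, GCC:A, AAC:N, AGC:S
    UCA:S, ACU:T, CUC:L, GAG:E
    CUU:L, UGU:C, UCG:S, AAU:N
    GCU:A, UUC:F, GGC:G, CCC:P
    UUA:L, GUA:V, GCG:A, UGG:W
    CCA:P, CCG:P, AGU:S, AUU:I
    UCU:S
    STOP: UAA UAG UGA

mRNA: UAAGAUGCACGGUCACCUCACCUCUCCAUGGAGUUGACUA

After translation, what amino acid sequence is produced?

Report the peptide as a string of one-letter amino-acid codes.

Answer: MHGHLTSPWS

Derivation:
start AUG at pos 4
pos 4: AUG -> M; peptide=M
pos 7: CAC -> H; peptide=MH
pos 10: GGU -> G; peptide=MHG
pos 13: CAC -> H; peptide=MHGH
pos 16: CUC -> L; peptide=MHGHL
pos 19: ACC -> T; peptide=MHGHLT
pos 22: UCU -> S; peptide=MHGHLTS
pos 25: CCA -> P; peptide=MHGHLTSP
pos 28: UGG -> W; peptide=MHGHLTSPW
pos 31: AGU -> S; peptide=MHGHLTSPWS
pos 34: UGA -> STOP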